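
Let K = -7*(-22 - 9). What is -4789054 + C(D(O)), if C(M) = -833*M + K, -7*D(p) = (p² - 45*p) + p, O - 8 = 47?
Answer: -4716842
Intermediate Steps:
K = 217 (K = -7*(-31) = 217)
O = 55 (O = 8 + 47 = 55)
D(p) = -p²/7 + 44*p/7 (D(p) = -((p² - 45*p) + p)/7 = -(p² - 44*p)/7 = -p²/7 + 44*p/7)
C(M) = 217 - 833*M (C(M) = -833*M + 217 = 217 - 833*M)
-4789054 + C(D(O)) = -4789054 + (217 - 119*55*(44 - 1*55)) = -4789054 + (217 - 119*55*(44 - 55)) = -4789054 + (217 - 119*55*(-11)) = -4789054 + (217 - 833*(-605/7)) = -4789054 + (217 + 71995) = -4789054 + 72212 = -4716842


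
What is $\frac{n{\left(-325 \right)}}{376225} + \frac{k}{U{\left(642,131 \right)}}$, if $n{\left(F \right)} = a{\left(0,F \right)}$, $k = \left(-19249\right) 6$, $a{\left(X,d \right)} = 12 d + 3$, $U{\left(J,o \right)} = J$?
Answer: $- \frac{7242372004}{40256075} \approx -179.91$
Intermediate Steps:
$a{\left(X,d \right)} = 3 + 12 d$
$k = -115494$
$n{\left(F \right)} = 3 + 12 F$
$\frac{n{\left(-325 \right)}}{376225} + \frac{k}{U{\left(642,131 \right)}} = \frac{3 + 12 \left(-325\right)}{376225} - \frac{115494}{642} = \left(3 - 3900\right) \frac{1}{376225} - \frac{19249}{107} = \left(-3897\right) \frac{1}{376225} - \frac{19249}{107} = - \frac{3897}{376225} - \frac{19249}{107} = - \frac{7242372004}{40256075}$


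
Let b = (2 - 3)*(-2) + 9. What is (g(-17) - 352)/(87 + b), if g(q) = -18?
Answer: -185/49 ≈ -3.7755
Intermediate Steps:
b = 11 (b = -1*(-2) + 9 = 2 + 9 = 11)
(g(-17) - 352)/(87 + b) = (-18 - 352)/(87 + 11) = -370/98 = -370*1/98 = -185/49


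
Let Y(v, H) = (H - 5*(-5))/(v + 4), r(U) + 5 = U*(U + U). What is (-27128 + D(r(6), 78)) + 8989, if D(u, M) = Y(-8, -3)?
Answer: -36289/2 ≈ -18145.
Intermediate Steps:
r(U) = -5 + 2*U² (r(U) = -5 + U*(U + U) = -5 + U*(2*U) = -5 + 2*U²)
Y(v, H) = (25 + H)/(4 + v) (Y(v, H) = (H + 25)/(4 + v) = (25 + H)/(4 + v))
D(u, M) = -11/2 (D(u, M) = (25 - 3)/(4 - 8) = 22/(-4) = -¼*22 = -11/2)
(-27128 + D(r(6), 78)) + 8989 = (-27128 - 11/2) + 8989 = -54267/2 + 8989 = -36289/2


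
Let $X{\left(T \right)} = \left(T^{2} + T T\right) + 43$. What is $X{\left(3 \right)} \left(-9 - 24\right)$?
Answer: $-2013$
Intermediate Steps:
$X{\left(T \right)} = 43 + 2 T^{2}$ ($X{\left(T \right)} = \left(T^{2} + T^{2}\right) + 43 = 2 T^{2} + 43 = 43 + 2 T^{2}$)
$X{\left(3 \right)} \left(-9 - 24\right) = \left(43 + 2 \cdot 3^{2}\right) \left(-9 - 24\right) = \left(43 + 2 \cdot 9\right) \left(-9 - 24\right) = \left(43 + 18\right) \left(-33\right) = 61 \left(-33\right) = -2013$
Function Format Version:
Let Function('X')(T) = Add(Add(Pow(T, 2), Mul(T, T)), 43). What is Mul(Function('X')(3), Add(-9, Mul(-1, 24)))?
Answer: -2013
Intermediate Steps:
Function('X')(T) = Add(43, Mul(2, Pow(T, 2))) (Function('X')(T) = Add(Add(Pow(T, 2), Pow(T, 2)), 43) = Add(Mul(2, Pow(T, 2)), 43) = Add(43, Mul(2, Pow(T, 2))))
Mul(Function('X')(3), Add(-9, Mul(-1, 24))) = Mul(Add(43, Mul(2, Pow(3, 2))), Add(-9, Mul(-1, 24))) = Mul(Add(43, Mul(2, 9)), Add(-9, -24)) = Mul(Add(43, 18), -33) = Mul(61, -33) = -2013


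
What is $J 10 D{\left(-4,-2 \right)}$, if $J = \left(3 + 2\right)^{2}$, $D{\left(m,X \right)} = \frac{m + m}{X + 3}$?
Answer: $-2000$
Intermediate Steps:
$D{\left(m,X \right)} = \frac{2 m}{3 + X}$
$J = 25$ ($J = 5^{2} = 25$)
$J 10 D{\left(-4,-2 \right)} = 25 \cdot 10 \cdot 2 \left(-4\right) \frac{1}{3 - 2} = 250 \cdot 2 \left(-4\right) 1^{-1} = 250 \cdot 2 \left(-4\right) 1 = 250 \left(-8\right) = -2000$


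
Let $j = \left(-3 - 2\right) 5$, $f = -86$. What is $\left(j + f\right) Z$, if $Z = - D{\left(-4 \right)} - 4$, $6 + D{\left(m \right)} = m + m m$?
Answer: $1110$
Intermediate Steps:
$D{\left(m \right)} = -6 + m + m^{2}$ ($D{\left(m \right)} = -6 + \left(m + m m\right) = -6 + \left(m + m^{2}\right) = -6 + m + m^{2}$)
$Z = -10$ ($Z = - (-6 - 4 + \left(-4\right)^{2}) - 4 = - (-6 - 4 + 16) - 4 = \left(-1\right) 6 - 4 = -6 - 4 = -10$)
$j = -25$ ($j = \left(-5\right) 5 = -25$)
$\left(j + f\right) Z = \left(-25 - 86\right) \left(-10\right) = \left(-111\right) \left(-10\right) = 1110$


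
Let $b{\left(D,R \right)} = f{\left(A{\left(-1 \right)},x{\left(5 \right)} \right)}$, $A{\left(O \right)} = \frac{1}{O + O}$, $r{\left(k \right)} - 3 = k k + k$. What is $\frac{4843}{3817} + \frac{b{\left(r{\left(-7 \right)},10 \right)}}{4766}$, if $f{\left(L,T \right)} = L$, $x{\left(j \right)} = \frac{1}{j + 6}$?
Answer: $\frac{46159659}{36383644} \approx 1.2687$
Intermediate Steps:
$x{\left(j \right)} = \frac{1}{6 + j}$
$r{\left(k \right)} = 3 + k + k^{2}$ ($r{\left(k \right)} = 3 + \left(k k + k\right) = 3 + \left(k^{2} + k\right) = 3 + \left(k + k^{2}\right) = 3 + k + k^{2}$)
$A{\left(O \right)} = \frac{1}{2 O}$
$b{\left(D,R \right)} = - \frac{1}{2}$ ($b{\left(D,R \right)} = \frac{1}{2 \left(-1\right)} = \frac{1}{2} \left(-1\right) = - \frac{1}{2}$)
$\frac{4843}{3817} + \frac{b{\left(r{\left(-7 \right)},10 \right)}}{4766} = \frac{4843}{3817} - \frac{1}{2 \cdot 4766} = 4843 \cdot \frac{1}{3817} - \frac{1}{9532} = \frac{4843}{3817} - \frac{1}{9532} = \frac{46159659}{36383644}$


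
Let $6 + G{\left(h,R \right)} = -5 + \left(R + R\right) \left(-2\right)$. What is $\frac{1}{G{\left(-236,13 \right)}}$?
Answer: $- \frac{1}{63} \approx -0.015873$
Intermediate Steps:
$G{\left(h,R \right)} = -11 - 4 R$ ($G{\left(h,R \right)} = -6 + \left(-5 + \left(R + R\right) \left(-2\right)\right) = -6 + \left(-5 + 2 R \left(-2\right)\right) = -6 - \left(5 + 4 R\right) = -11 - 4 R$)
$\frac{1}{G{\left(-236,13 \right)}} = \frac{1}{-11 - 52} = \frac{1}{-63} = - \frac{1}{63}$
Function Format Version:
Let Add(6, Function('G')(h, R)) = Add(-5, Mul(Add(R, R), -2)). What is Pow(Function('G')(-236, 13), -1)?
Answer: Rational(-1, 63) ≈ -0.015873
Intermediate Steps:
Function('G')(h, R) = Add(-11, Mul(-4, R)) (Function('G')(h, R) = Add(-6, Add(-5, Mul(Add(R, R), -2))) = Add(-6, Add(-5, Mul(Mul(2, R), -2))) = Add(-6, Add(-5, Mul(-4, R))) = Add(-11, Mul(-4, R)))
Pow(Function('G')(-236, 13), -1) = Pow(Add(-11, Mul(-4, 13)), -1) = Pow(Add(-11, -52), -1) = Pow(-63, -1) = Rational(-1, 63)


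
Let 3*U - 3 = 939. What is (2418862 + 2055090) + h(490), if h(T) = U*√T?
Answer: 4473952 + 2198*√10 ≈ 4.4809e+6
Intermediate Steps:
U = 314 (U = 1 + (⅓)*939 = 1 + 313 = 314)
h(T) = 314*√T
(2418862 + 2055090) + h(490) = (2418862 + 2055090) + 314*√490 = 4473952 + 314*(7*√10) = 4473952 + 2198*√10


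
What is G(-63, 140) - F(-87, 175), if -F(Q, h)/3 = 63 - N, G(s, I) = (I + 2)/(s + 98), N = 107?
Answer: -4478/35 ≈ -127.94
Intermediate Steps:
G(s, I) = (2 + I)/(98 + s)
F(Q, h) = 132 (F(Q, h) = -3*(63 - 1*107) = -3*(63 - 107) = -3*(-44) = 132)
G(-63, 140) - F(-87, 175) = (2 + 140)/(98 - 63) - 1*132 = 142/35 - 132 = -4478/35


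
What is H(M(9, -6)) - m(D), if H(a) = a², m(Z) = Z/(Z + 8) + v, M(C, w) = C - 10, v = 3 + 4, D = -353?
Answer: -2423/345 ≈ -7.0232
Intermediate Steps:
v = 7
M(C, w) = -10 + C
m(Z) = 7 + Z/(8 + Z) (m(Z) = Z/(Z + 8) + 7 = Z/(8 + Z) + 7 = 7 + Z/(8 + Z))
H(M(9, -6)) - m(D) = (-10 + 9)² - 8*(7 - 353)/(8 - 353) = (-1)² - 8*(-346)/(-345) = 1 - 8*(-1)*(-346)/345 = 1 - 1*2768/345 = 1 - 2768/345 = -2423/345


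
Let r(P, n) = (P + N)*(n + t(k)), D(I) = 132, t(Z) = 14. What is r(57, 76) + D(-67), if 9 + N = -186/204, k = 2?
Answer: 74289/17 ≈ 4369.9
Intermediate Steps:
N = -337/34 (N = -9 - 186/204 = -9 - 186*1/204 = -9 - 31/34 = -337/34 ≈ -9.9118)
r(P, n) = (14 + n)*(-337/34 + P) (r(P, n) = (P - 337/34)*(n + 14) = (-337/34 + P)*(14 + n) = (14 + n)*(-337/34 + P))
r(57, 76) + D(-67) = (-2359/17 + 14*57 - 337/34*76 + 57*76) + 132 = (-2359/17 + 798 - 12806/17 + 4332) + 132 = 72045/17 + 132 = 74289/17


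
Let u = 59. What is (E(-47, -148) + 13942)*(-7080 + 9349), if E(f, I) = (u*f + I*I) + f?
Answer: 74935994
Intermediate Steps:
E(f, I) = I² + 60*f (E(f, I) = (59*f + I*I) + f = (59*f + I²) + f = (I² + 59*f) + f = I² + 60*f)
(E(-47, -148) + 13942)*(-7080 + 9349) = (((-148)² + 60*(-47)) + 13942)*(-7080 + 9349) = ((21904 - 2820) + 13942)*2269 = (19084 + 13942)*2269 = 33026*2269 = 74935994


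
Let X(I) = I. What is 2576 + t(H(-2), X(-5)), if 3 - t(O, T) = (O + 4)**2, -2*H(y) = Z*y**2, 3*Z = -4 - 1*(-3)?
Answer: 23015/9 ≈ 2557.2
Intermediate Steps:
Z = -1/3 (Z = (-4 - 1*(-3))/3 = (-4 + 3)/3 = (1/3)*(-1) = -1/3 ≈ -0.33333)
H(y) = y**2/6 (H(y) = -(-1)*y**2/6 = y**2/6)
t(O, T) = 3 - (4 + O)**2 (t(O, T) = 3 - (O + 4)**2 = 3 - (4 + O)**2)
2576 + t(H(-2), X(-5)) = 2576 + (3 - (4 + (1/6)*(-2)**2)**2) = 2576 + (3 - (4 + (1/6)*4)**2) = 2576 + (3 - (4 + 2/3)**2) = 2576 + (3 - (14/3)**2) = 2576 + (3 - 1*196/9) = 2576 + (3 - 196/9) = 2576 - 169/9 = 23015/9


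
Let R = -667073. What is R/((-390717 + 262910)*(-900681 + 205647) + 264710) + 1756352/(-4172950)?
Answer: -78010183174707723/185342565634423300 ≈ -0.42090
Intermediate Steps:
R/((-390717 + 262910)*(-900681 + 205647) + 264710) + 1756352/(-4172950) = -667073/((-390717 + 262910)*(-900681 + 205647) + 264710) + 1756352/(-4172950) = -667073/(-127807*(-695034) + 264710) + 1756352*(-1/4172950) = -667073/(88830210438 + 264710) - 878176/2086475 = -667073/88830475148 - 878176/2086475 = -78010183174707723/185342565634423300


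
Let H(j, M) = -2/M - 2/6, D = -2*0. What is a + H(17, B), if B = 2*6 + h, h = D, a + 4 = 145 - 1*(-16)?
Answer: 313/2 ≈ 156.50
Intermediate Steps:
a = 157 (a = -4 + (145 - 1*(-16)) = -4 + (145 + 16) = -4 + 161 = 157)
D = 0
h = 0
B = 12 (B = 2*6 + 0 = 12 + 0 = 12)
H(j, M) = -⅓ - 2/M (H(j, M) = -2/M - 2*⅙ = -2/M - ⅓ = -⅓ - 2/M)
a + H(17, B) = 157 + (⅓)*(-6 - 1*12)/12 = 157 + (⅓)*(1/12)*(-6 - 12) = 157 + (⅓)*(1/12)*(-18) = 157 - ½ = 313/2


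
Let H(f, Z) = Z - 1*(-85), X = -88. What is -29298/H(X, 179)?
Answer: -4883/44 ≈ -110.98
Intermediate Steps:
H(f, Z) = 85 + Z (H(f, Z) = Z + 85 = 85 + Z)
-29298/H(X, 179) = -29298/(85 + 179) = -29298/264 = -29298*1/264 = -4883/44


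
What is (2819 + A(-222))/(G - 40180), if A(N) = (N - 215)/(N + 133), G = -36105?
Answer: -22848/617215 ≈ -0.037018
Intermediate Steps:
A(N) = (-215 + N)/(133 + N)
(2819 + A(-222))/(G - 40180) = (2819 + (-215 - 222)/(133 - 222))/(-36105 - 40180) = (2819 - 437/(-89))/(-76285) = (2819 - 1/89*(-437))*(-1/76285) = (2819 + 437/89)*(-1/76285) = (251328/89)*(-1/76285) = -22848/617215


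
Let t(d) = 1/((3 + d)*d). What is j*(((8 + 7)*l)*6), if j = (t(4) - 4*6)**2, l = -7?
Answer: -20260845/56 ≈ -3.6180e+5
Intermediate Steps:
t(d) = 1/(d*(3 + d))
j = 450241/784 (j = (1/(4*(3 + 4)) - 4*6)**2 = ((1/4)/7 - 24)**2 = ((1/4)*(1/7) - 24)**2 = (1/28 - 24)**2 = (-671/28)**2 = 450241/784 ≈ 574.29)
j*(((8 + 7)*l)*6) = 450241*(((8 + 7)*(-7))*6)/784 = 450241*((15*(-7))*6)/784 = 450241*(-105*6)/784 = (450241/784)*(-630) = -20260845/56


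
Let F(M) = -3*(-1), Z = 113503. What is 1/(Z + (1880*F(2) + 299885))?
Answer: 1/419028 ≈ 2.3865e-6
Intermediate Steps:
F(M) = 3
1/(Z + (1880*F(2) + 299885)) = 1/(113503 + (1880*3 + 299885)) = 1/(113503 + (5640 + 299885)) = 1/(113503 + 305525) = 1/419028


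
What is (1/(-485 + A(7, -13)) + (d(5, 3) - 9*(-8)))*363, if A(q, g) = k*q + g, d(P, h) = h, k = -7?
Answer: 14891712/547 ≈ 27224.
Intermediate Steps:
A(q, g) = g - 7*q (A(q, g) = -7*q + g = g - 7*q)
(1/(-485 + A(7, -13)) + (d(5, 3) - 9*(-8)))*363 = (1/(-485 + (-13 - 7*7)) + (3 - 9*(-8)))*363 = (1/(-485 + (-13 - 49)) + (3 + 72))*363 = (1/(-485 - 62) + 75)*363 = (1/(-547) + 75)*363 = (-1/547 + 75)*363 = (41024/547)*363 = 14891712/547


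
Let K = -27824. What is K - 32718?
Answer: -60542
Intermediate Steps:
K - 32718 = -27824 - 32718 = -60542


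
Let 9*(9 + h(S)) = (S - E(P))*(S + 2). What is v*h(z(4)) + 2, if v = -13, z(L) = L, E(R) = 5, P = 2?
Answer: 383/3 ≈ 127.67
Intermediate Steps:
h(S) = -9 + (-5 + S)*(2 + S)/9 (h(S) = -9 + ((S - 1*5)*(S + 2))/9 = -9 + ((S - 5)*(2 + S))/9 = -9 + ((-5 + S)*(2 + S))/9 = -9 + (-5 + S)*(2 + S)/9)
v*h(z(4)) + 2 = -13*(-91/9 - ⅓*4 + (⅑)*4²) + 2 = -13*(-91/9 - 4/3 + (⅑)*16) + 2 = -13*(-91/9 - 4/3 + 16/9) + 2 = -13*(-29/3) + 2 = 377/3 + 2 = 383/3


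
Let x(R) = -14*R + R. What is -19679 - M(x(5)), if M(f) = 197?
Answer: -19876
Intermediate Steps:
x(R) = -13*R
-19679 - M(x(5)) = -19679 - 1*197 = -19679 - 197 = -19876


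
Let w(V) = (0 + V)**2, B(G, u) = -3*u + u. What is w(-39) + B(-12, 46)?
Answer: 1429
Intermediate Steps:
B(G, u) = -2*u
w(V) = V**2
w(-39) + B(-12, 46) = (-39)**2 - 2*46 = 1521 - 92 = 1429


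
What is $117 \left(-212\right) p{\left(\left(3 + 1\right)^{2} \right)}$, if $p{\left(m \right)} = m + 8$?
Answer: $-595296$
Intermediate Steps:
$p{\left(m \right)} = 8 + m$
$117 \left(-212\right) p{\left(\left(3 + 1\right)^{2} \right)} = 117 \left(-212\right) \left(8 + \left(3 + 1\right)^{2}\right) = - 24804 \left(8 + 4^{2}\right) = - 24804 \left(8 + 16\right) = \left(-24804\right) 24 = -595296$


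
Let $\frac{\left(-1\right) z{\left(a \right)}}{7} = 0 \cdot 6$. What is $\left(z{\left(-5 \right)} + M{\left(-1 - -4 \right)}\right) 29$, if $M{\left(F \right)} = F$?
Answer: $87$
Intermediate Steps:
$z{\left(a \right)} = 0$ ($z{\left(a \right)} = - 7 \cdot 0 \cdot 6 = \left(-7\right) 0 = 0$)
$\left(z{\left(-5 \right)} + M{\left(-1 - -4 \right)}\right) 29 = \left(0 - -3\right) 29 = \left(0 + \left(-1 + 4\right)\right) 29 = \left(0 + 3\right) 29 = 3 \cdot 29 = 87$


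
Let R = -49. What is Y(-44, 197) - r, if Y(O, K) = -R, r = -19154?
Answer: 19203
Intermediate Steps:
Y(O, K) = 49 (Y(O, K) = -1*(-49) = 49)
Y(-44, 197) - r = 49 - 1*(-19154) = 49 + 19154 = 19203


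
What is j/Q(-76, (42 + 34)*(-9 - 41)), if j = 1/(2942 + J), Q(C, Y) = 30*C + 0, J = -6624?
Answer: 1/8394960 ≈ 1.1912e-7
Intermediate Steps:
Q(C, Y) = 30*C
j = -1/3682 (j = 1/(2942 - 6624) = 1/(-3682) = -1/3682 ≈ -0.00027159)
j/Q(-76, (42 + 34)*(-9 - 41)) = -1/(3682*(30*(-76))) = -1/3682/(-2280) = -1/3682*(-1/2280) = 1/8394960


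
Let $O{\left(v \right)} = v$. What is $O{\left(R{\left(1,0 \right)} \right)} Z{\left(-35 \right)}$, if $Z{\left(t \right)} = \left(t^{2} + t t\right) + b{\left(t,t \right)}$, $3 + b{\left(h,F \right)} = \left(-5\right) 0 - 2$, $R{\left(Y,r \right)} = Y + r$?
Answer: $2445$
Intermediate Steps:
$b{\left(h,F \right)} = -5$ ($b{\left(h,F \right)} = -3 - 2 = -5$)
$Z{\left(t \right)} = -5 + 2 t^{2}$ ($Z{\left(t \right)} = \left(t^{2} + t t\right) - 5 = \left(t^{2} + t^{2}\right) - 5 = 2 t^{2} - 5 = -5 + 2 t^{2}$)
$O{\left(R{\left(1,0 \right)} \right)} Z{\left(-35 \right)} = \left(1 + 0\right) \left(-5 + 2 \left(-35\right)^{2}\right) = 1 \left(-5 + 2 \cdot 1225\right) = 1 \left(-5 + 2450\right) = 1 \cdot 2445 = 2445$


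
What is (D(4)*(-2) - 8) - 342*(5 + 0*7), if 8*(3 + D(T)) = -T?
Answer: -1711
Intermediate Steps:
D(T) = -3 - T/8 (D(T) = -3 + (-T)/8 = -3 - T/8)
(D(4)*(-2) - 8) - 342*(5 + 0*7) = ((-3 - 1/8*4)*(-2) - 8) - 342*(5 + 0*7) = ((-3 - 1/2)*(-2) - 8) - 342*(5 + 0) = (-7/2*(-2) - 8) - 342*5 = (7 - 8) - 1710 = -1 - 1710 = -1711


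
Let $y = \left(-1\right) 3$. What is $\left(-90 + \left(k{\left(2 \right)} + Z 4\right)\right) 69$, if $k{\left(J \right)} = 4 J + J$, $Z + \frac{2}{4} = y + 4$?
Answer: $-5382$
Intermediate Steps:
$y = -3$
$Z = \frac{1}{2}$ ($Z = - \frac{1}{2} + \left(-3 + 4\right) = - \frac{1}{2} + 1 = \frac{1}{2} \approx 0.5$)
$k{\left(J \right)} = 5 J$
$\left(-90 + \left(k{\left(2 \right)} + Z 4\right)\right) 69 = \left(-90 + \left(5 \cdot 2 + \frac{1}{2} \cdot 4\right)\right) 69 = \left(-90 + \left(10 + 2\right)\right) 69 = \left(-90 + 12\right) 69 = \left(-78\right) 69 = -5382$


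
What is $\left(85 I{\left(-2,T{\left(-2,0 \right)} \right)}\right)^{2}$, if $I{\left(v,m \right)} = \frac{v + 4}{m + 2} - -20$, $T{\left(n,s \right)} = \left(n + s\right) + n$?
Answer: $2608225$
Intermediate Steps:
$T{\left(n,s \right)} = s + 2 n$
$I{\left(v,m \right)} = 20 + \frac{4 + v}{2 + m}$ ($I{\left(v,m \right)} = \frac{4 + v}{2 + m} + 20 = 20 + \frac{4 + v}{2 + m}$)
$\left(85 I{\left(-2,T{\left(-2,0 \right)} \right)}\right)^{2} = \left(85 \frac{44 - 2 + 20 \left(0 + 2 \left(-2\right)\right)}{2 + \left(0 + 2 \left(-2\right)\right)}\right)^{2} = \left(85 \frac{44 - 2 + 20 \left(0 - 4\right)}{2 + \left(0 - 4\right)}\right)^{2} = \left(85 \frac{44 - 2 + 20 \left(-4\right)}{2 - 4}\right)^{2} = \left(85 \frac{44 - 2 - 80}{-2}\right)^{2} = \left(85 \left(\left(- \frac{1}{2}\right) \left(-38\right)\right)\right)^{2} = \left(85 \cdot 19\right)^{2} = 1615^{2} = 2608225$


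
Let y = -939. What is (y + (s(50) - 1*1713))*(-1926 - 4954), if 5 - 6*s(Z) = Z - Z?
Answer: 54720080/3 ≈ 1.8240e+7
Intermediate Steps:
s(Z) = ⅚ (s(Z) = ⅚ - (Z - Z)/6 = ⅚ - ⅙*0 = ⅚ + 0 = ⅚)
(y + (s(50) - 1*1713))*(-1926 - 4954) = (-939 + (⅚ - 1*1713))*(-1926 - 4954) = (-939 + (⅚ - 1713))*(-6880) = (-939 - 10273/6)*(-6880) = -15907/6*(-6880) = 54720080/3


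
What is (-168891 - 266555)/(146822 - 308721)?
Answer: 435446/161899 ≈ 2.6896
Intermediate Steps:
(-168891 - 266555)/(146822 - 308721) = -435446/(-161899) = -435446*(-1/161899) = 435446/161899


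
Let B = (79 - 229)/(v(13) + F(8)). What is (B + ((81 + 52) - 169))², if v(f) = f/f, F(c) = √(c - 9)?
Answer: 6696 - 16650*I ≈ 6696.0 - 16650.0*I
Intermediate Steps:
F(c) = √(-9 + c)
v(f) = 1
B = -75*(1 - I) (B = (79 - 229)/(1 + √(-9 + 8)) = -150/(1 + √(-1)) = -150*(1 - I)/2 = -75*(1 - I) ≈ -75.0 + 75.0*I)
(B + ((81 + 52) - 169))² = ((-75 + 75*I) + ((81 + 52) - 169))² = ((-75 + 75*I) + (133 - 169))² = ((-75 + 75*I) - 36)² = (-111 + 75*I)²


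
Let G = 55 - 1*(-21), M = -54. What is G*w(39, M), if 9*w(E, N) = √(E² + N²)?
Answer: 76*√493/3 ≈ 562.49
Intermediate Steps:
w(E, N) = √(E² + N²)/9
G = 76 (G = 55 + 21 = 76)
G*w(39, M) = 76*(√(39² + (-54)²)/9) = 76*(√(1521 + 2916)/9) = 76*(√4437/9) = 76*((3*√493)/9) = 76*(√493/3) = 76*√493/3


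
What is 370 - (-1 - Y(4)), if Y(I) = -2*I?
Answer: 363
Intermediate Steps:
370 - (-1 - Y(4)) = 370 - (-1 - (-2)*4) = 370 - (-1 - 1*(-8)) = 370 - (-1 + 8) = 370 - 1*7 = 370 - 7 = 363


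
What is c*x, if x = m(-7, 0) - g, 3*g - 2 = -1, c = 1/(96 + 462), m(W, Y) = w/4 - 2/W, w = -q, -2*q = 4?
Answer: 19/23436 ≈ 0.00081072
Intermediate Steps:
q = -2 (q = -½*4 = -2)
w = 2 (w = -1*(-2) = 2)
m(W, Y) = ½ - 2/W (m(W, Y) = 2/4 - 2/W = 2*(¼) - 2/W = ½ - 2/W)
c = 1/558 ≈ 0.0017921
g = ⅓ (g = ⅔ + (⅓)*(-1) = ⅔ - ⅓ = ⅓ ≈ 0.33333)
x = 19/42 (x = (½)*(-4 - 7)/(-7) - 1*⅓ = (½)*(-⅐)*(-11) - ⅓ = 11/14 - ⅓ = 19/42 ≈ 0.45238)
c*x = (1/558)*(19/42) = 19/23436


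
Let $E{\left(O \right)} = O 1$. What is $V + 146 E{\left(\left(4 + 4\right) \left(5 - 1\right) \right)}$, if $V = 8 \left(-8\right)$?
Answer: $4608$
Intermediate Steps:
$E{\left(O \right)} = O$
$V = -64$
$V + 146 E{\left(\left(4 + 4\right) \left(5 - 1\right) \right)} = -64 + 146 \left(4 + 4\right) \left(5 - 1\right) = -64 + 146 \cdot 8 \cdot 4 = -64 + 146 \cdot 32 = -64 + 4672 = 4608$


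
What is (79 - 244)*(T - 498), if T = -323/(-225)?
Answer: 1228997/15 ≈ 81933.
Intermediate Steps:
T = 323/225 (T = -323*(-1/225) = 323/225 ≈ 1.4356)
(79 - 244)*(T - 498) = (79 - 244)*(323/225 - 498) = -165*(-111727/225) = 1228997/15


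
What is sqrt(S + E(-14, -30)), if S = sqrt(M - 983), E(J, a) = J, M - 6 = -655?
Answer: sqrt(-14 + 4*I*sqrt(102)) ≈ 3.7918 + 5.3271*I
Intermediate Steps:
M = -649 (M = 6 - 655 = -649)
S = 4*I*sqrt(102) (S = sqrt(-649 - 983) = sqrt(-1632) = 4*I*sqrt(102) ≈ 40.398*I)
sqrt(S + E(-14, -30)) = sqrt(4*I*sqrt(102) - 14) = sqrt(-14 + 4*I*sqrt(102))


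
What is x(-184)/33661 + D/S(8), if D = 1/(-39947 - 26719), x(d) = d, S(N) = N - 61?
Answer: -15855931/2900837658 ≈ -0.0054660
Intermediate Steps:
S(N) = -61 + N
D = -1/66666 (D = 1/(-66666) = -1/66666 ≈ -1.5000e-5)
x(-184)/33661 + D/S(8) = -184/33661 - 1/(66666*(-61 + 8)) = -184*1/33661 - 1/66666/(-53) = -184/33661 - 1/66666*(-1/53) = -184/33661 + 1/3533298 = -15855931/2900837658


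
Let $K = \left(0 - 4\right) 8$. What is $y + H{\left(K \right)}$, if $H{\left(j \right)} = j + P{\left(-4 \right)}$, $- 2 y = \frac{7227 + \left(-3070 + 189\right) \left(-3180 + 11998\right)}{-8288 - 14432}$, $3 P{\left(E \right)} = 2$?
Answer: $- \frac{80463653}{136320} \approx -590.26$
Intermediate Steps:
$P{\left(E \right)} = \frac{2}{3}$ ($P{\left(E \right)} = \frac{1}{3} \cdot 2 = \frac{2}{3}$)
$y = - \frac{25397431}{45440}$ ($y = - \frac{\left(7227 + \left(-3070 + 189\right) \left(-3180 + 11998\right)\right) \frac{1}{-8288 - 14432}}{2} = - \frac{\left(7227 - 25404658\right) \frac{1}{-22720}}{2} = - \frac{\left(7227 - 25404658\right) \left(- \frac{1}{22720}\right)}{2} = - \frac{\left(-25397431\right) \left(- \frac{1}{22720}\right)}{2} = \left(- \frac{1}{2}\right) \frac{25397431}{22720} = - \frac{25397431}{45440} \approx -558.92$)
$K = -32$ ($K = \left(-4\right) 8 = -32$)
$H{\left(j \right)} = \frac{2}{3} + j$ ($H{\left(j \right)} = j + \frac{2}{3} = \frac{2}{3} + j$)
$y + H{\left(K \right)} = - \frac{25397431}{45440} + \left(\frac{2}{3} - 32\right) = - \frac{25397431}{45440} - \frac{94}{3} = - \frac{80463653}{136320}$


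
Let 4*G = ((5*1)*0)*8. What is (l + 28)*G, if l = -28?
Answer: 0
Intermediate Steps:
G = 0 (G = (((5*1)*0)*8)/4 = ((5*0)*8)/4 = (0*8)/4 = (¼)*0 = 0)
(l + 28)*G = (-28 + 28)*0 = 0*0 = 0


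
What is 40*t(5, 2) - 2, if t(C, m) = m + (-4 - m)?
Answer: -162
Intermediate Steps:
t(C, m) = -4
40*t(5, 2) - 2 = 40*(-4) - 2 = -160 - 2 = -162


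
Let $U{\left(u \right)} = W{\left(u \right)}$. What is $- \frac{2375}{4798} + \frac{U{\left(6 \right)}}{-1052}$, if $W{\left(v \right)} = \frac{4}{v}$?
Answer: $- \frac{938137}{1892811} \approx -0.49563$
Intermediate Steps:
$U{\left(u \right)} = \frac{4}{u}$
$- \frac{2375}{4798} + \frac{U{\left(6 \right)}}{-1052} = - \frac{2375}{4798} + \frac{4 \cdot \frac{1}{6}}{-1052} = \left(-2375\right) \frac{1}{4798} + 4 \cdot \frac{1}{6} \left(- \frac{1}{1052}\right) = - \frac{2375}{4798} + \frac{2}{3} \left(- \frac{1}{1052}\right) = - \frac{2375}{4798} - \frac{1}{1578} = - \frac{938137}{1892811}$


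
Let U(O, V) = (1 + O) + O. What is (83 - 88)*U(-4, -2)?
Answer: 35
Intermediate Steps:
U(O, V) = 1 + 2*O
(83 - 88)*U(-4, -2) = (83 - 88)*(1 + 2*(-4)) = -5*(1 - 8) = -5*(-7) = 35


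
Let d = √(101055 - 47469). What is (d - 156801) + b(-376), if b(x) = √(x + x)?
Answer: -156801 + 3*√5954 + 4*I*√47 ≈ -1.5657e+5 + 27.423*I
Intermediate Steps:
d = 3*√5954 (d = √53586 = 3*√5954 ≈ 231.49)
b(x) = √2*√x (b(x) = √(2*x) = √2*√x)
(d - 156801) + b(-376) = (3*√5954 - 156801) + √2*√(-376) = (-156801 + 3*√5954) + √2*(2*I*√94) = (-156801 + 3*√5954) + 4*I*√47 = -156801 + 3*√5954 + 4*I*√47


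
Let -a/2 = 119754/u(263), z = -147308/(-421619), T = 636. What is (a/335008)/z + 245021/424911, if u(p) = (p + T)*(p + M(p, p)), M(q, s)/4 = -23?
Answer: 51633087532761921239/89543236307160500256 ≈ 0.57663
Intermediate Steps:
M(q, s) = -92 (M(q, s) = 4*(-23) = -92)
z = 147308/421619 (z = -147308*(-1/421619) = 147308/421619 ≈ 0.34939)
u(p) = (-92 + p)*(636 + p) (u(p) = (p + 636)*(p - 92) = (636 + p)*(-92 + p) = (-92 + p)*(636 + p))
a = -26612/17081 (a = -239508/(-58512 + 263² + 544*263) = -239508/(-58512 + 69169 + 143072) = -239508/153729 = -2*13306/17081 = -26612/17081 ≈ -1.5580)
(a/335008)/z + 245021/424911 = (-26612/17081/335008)/(147308/421619) + 245021/424911 = -26612/17081*1/335008*(421619/147308) + 245021*(1/424911) = -6653/1430567912*421619/147308 + 245021/424911 = -2805031207/210734097980896 + 245021/424911 = 51633087532761921239/89543236307160500256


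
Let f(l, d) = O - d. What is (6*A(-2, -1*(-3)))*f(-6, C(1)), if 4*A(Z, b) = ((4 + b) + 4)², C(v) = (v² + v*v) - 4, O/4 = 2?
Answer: 1815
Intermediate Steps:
O = 8 (O = 4*2 = 8)
C(v) = -4 + 2*v² (C(v) = (v² + v²) - 4 = 2*v² - 4 = -4 + 2*v²)
f(l, d) = 8 - d
A(Z, b) = (8 + b)²/4 (A(Z, b) = ((4 + b) + 4)²/4 = (8 + b)²/4)
(6*A(-2, -1*(-3)))*f(-6, C(1)) = (6*((8 - 1*(-3))²/4))*(8 - (-4 + 2*1²)) = (6*((8 + 3)²/4))*(8 - (-4 + 2*1)) = (6*((¼)*11²))*(8 - (-4 + 2)) = (6*((¼)*121))*(8 - 1*(-2)) = (6*(121/4))*(8 + 2) = (363/2)*10 = 1815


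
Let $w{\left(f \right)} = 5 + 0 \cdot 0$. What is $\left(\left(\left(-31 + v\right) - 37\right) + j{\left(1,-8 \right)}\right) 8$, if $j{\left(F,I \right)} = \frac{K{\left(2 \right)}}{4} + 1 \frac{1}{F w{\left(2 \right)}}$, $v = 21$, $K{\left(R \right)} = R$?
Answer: $- \frac{1852}{5} \approx -370.4$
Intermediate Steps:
$w{\left(f \right)} = 5$ ($w{\left(f \right)} = 5 + 0 = 5$)
$j{\left(F,I \right)} = \frac{1}{2} + \frac{1}{5 F}$ ($j{\left(F,I \right)} = \frac{2}{4} + 1 \frac{1}{F 5} = 2 \cdot \frac{1}{4} + 1 \frac{1}{5 F} = \frac{1}{2} + 1 \frac{1}{5 F} = \frac{1}{2} + \frac{1}{5 F}$)
$\left(\left(\left(-31 + v\right) - 37\right) + j{\left(1,-8 \right)}\right) 8 = \left(\left(\left(-31 + 21\right) - 37\right) + \frac{2 + 5 \cdot 1}{10 \cdot 1}\right) 8 = \left(\left(-10 - 37\right) + \frac{1}{10} \cdot 1 \left(2 + 5\right)\right) 8 = \left(-47 + \frac{1}{10} \cdot 1 \cdot 7\right) 8 = \left(-47 + \frac{7}{10}\right) 8 = \left(- \frac{463}{10}\right) 8 = - \frac{1852}{5}$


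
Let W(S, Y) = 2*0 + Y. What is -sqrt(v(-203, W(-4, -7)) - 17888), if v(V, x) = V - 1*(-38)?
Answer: -I*sqrt(18053) ≈ -134.36*I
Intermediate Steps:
W(S, Y) = Y (W(S, Y) = 0 + Y = Y)
v(V, x) = 38 + V (v(V, x) = V + 38 = 38 + V)
-sqrt(v(-203, W(-4, -7)) - 17888) = -sqrt((38 - 203) - 17888) = -sqrt(-165 - 17888) = -sqrt(-18053) = -I*sqrt(18053)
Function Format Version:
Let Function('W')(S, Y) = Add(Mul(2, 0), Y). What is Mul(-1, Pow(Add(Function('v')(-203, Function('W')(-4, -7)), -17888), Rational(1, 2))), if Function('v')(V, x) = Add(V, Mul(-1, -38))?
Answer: Mul(-1, I, Pow(18053, Rational(1, 2))) ≈ Mul(-134.36, I)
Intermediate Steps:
Function('W')(S, Y) = Y (Function('W')(S, Y) = Add(0, Y) = Y)
Function('v')(V, x) = Add(38, V) (Function('v')(V, x) = Add(V, 38) = Add(38, V))
Mul(-1, Pow(Add(Function('v')(-203, Function('W')(-4, -7)), -17888), Rational(1, 2))) = Mul(-1, Pow(Add(Add(38, -203), -17888), Rational(1, 2))) = Mul(-1, Pow(Add(-165, -17888), Rational(1, 2))) = Mul(-1, Pow(-18053, Rational(1, 2))) = Mul(-1, Mul(I, Pow(18053, Rational(1, 2)))) = Mul(-1, I, Pow(18053, Rational(1, 2)))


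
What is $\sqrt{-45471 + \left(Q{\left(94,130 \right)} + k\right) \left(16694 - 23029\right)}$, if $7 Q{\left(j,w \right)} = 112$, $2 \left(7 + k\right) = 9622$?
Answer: $i \sqrt{30580171} \approx 5529.9 i$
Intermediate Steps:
$k = 4804$ ($k = -7 + \frac{1}{2} \cdot 9622 = -7 + 4811 = 4804$)
$Q{\left(j,w \right)} = 16$ ($Q{\left(j,w \right)} = \frac{1}{7} \cdot 112 = 16$)
$\sqrt{-45471 + \left(Q{\left(94,130 \right)} + k\right) \left(16694 - 23029\right)} = \sqrt{-45471 + \left(16 + 4804\right) \left(16694 - 23029\right)} = \sqrt{-45471 + 4820 \left(-6335\right)} = \sqrt{-45471 - 30534700} = \sqrt{-30580171} = i \sqrt{30580171}$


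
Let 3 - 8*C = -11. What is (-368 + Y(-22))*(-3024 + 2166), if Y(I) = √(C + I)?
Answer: 315744 - 3861*I ≈ 3.1574e+5 - 3861.0*I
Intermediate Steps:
C = 7/4 (C = 3/8 - ⅛*(-11) = 3/8 + 11/8 = 7/4 ≈ 1.7500)
Y(I) = √(7/4 + I)
(-368 + Y(-22))*(-3024 + 2166) = (-368 + √(7 + 4*(-22))/2)*(-3024 + 2166) = (-368 + √(7 - 88)/2)*(-858) = (-368 + √(-81)/2)*(-858) = (-368 + (9*I)/2)*(-858) = (-368 + 9*I/2)*(-858) = 315744 - 3861*I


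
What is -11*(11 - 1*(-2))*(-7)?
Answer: 1001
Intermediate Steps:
-11*(11 - 1*(-2))*(-7) = -11*(11 + 2)*(-7) = -11*13*(-7) = -143*(-7) = 1001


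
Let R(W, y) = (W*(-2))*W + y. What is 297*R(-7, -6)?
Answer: -30888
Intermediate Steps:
R(W, y) = y - 2*W² (R(W, y) = (-2*W)*W + y = -2*W² + y = y - 2*W²)
297*R(-7, -6) = 297*(-6 - 2*(-7)²) = 297*(-6 - 2*49) = 297*(-6 - 98) = 297*(-104) = -30888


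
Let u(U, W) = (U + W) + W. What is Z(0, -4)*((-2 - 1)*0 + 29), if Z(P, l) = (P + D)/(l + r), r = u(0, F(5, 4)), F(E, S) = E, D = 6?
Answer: 29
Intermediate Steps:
u(U, W) = U + 2*W
r = 10 (r = 0 + 2*5 = 0 + 10 = 10)
Z(P, l) = (6 + P)/(10 + l) (Z(P, l) = (P + 6)/(l + 10) = (6 + P)/(10 + l))
Z(0, -4)*((-2 - 1)*0 + 29) = ((6 + 0)/(10 - 4))*((-2 - 1)*0 + 29) = (6/6)*(-3*0 + 29) = ((⅙)*6)*(0 + 29) = 1*29 = 29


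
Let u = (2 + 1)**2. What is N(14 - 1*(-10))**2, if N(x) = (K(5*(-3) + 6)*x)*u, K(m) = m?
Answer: 3779136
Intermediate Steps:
u = 9 (u = 3**2 = 9)
N(x) = -81*x (N(x) = ((5*(-3) + 6)*x)*9 = ((-15 + 6)*x)*9 = -9*x*9 = -81*x)
N(14 - 1*(-10))**2 = (-81*(14 - 1*(-10)))**2 = (-81*(14 + 10))**2 = (-81*24)**2 = (-1944)**2 = 3779136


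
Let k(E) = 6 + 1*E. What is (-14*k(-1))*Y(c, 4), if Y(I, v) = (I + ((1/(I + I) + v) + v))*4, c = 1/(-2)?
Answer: -1820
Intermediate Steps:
c = -½ ≈ -0.50000
Y(I, v) = 2/I + 4*I + 8*v (Y(I, v) = (I + ((1/(2*I) + v) + v))*4 = (I + ((v + 1/(2*I)) + v))*4 = (I + (1/(2*I) + 2*v))*4 = (I + 1/(2*I) + 2*v)*4 = 2/I + 4*I + 8*v)
k(E) = 6 + E
(-14*k(-1))*Y(c, 4) = (-14*(6 - 1))*(2/(-½) + 4*(-½) + 8*4) = (-14*5)*(2*(-2) - 2 + 32) = -70*(-4 - 2 + 32) = -70*26 = -1820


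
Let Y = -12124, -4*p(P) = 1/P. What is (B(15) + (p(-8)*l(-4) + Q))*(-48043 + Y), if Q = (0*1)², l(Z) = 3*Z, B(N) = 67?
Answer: -32069011/8 ≈ -4.0086e+6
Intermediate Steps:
p(P) = -1/(4*P)
Q = 0 (Q = 0² = 0)
(B(15) + (p(-8)*l(-4) + Q))*(-48043 + Y) = (67 + ((-¼/(-8))*(3*(-4)) + 0))*(-48043 - 12124) = (67 + (-¼*(-⅛)*(-12) + 0))*(-60167) = (67 + ((1/32)*(-12) + 0))*(-60167) = (67 + (-3/8 + 0))*(-60167) = (67 - 3/8)*(-60167) = (533/8)*(-60167) = -32069011/8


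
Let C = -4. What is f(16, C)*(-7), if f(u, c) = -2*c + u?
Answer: -168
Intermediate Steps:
f(u, c) = u - 2*c
f(16, C)*(-7) = (16 - 2*(-4))*(-7) = (16 + 8)*(-7) = 24*(-7) = -168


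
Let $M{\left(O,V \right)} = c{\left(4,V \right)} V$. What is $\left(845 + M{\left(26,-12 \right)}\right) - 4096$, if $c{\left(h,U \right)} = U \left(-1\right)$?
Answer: $-3395$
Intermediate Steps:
$c{\left(h,U \right)} = - U$
$M{\left(O,V \right)} = - V^{2}$ ($M{\left(O,V \right)} = - V V = - V^{2}$)
$\left(845 + M{\left(26,-12 \right)}\right) - 4096 = \left(845 - \left(-12\right)^{2}\right) - 4096 = \left(845 - 144\right) - 4096 = 701 - 4096 = -3395$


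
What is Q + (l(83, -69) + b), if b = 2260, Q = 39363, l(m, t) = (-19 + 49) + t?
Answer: 41584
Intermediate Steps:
l(m, t) = 30 + t
Q + (l(83, -69) + b) = 39363 + ((30 - 69) + 2260) = 39363 + (-39 + 2260) = 39363 + 2221 = 41584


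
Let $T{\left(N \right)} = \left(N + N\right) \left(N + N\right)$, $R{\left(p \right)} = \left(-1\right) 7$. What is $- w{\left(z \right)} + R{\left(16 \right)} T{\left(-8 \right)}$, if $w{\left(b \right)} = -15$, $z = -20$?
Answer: $-1777$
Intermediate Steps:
$R{\left(p \right)} = -7$
$T{\left(N \right)} = 4 N^{2}$ ($T{\left(N \right)} = 2 N 2 N = 4 N^{2}$)
$- w{\left(z \right)} + R{\left(16 \right)} T{\left(-8 \right)} = \left(-1\right) \left(-15\right) - 7 \cdot 4 \left(-8\right)^{2} = 15 - 7 \cdot 4 \cdot 64 = 15 - 1792 = -1777$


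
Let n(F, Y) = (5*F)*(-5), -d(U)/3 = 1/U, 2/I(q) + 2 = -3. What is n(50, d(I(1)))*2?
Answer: -2500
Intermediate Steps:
I(q) = -⅖ (I(q) = 2/(-2 - 3) = 2/(-5) = 2*(-⅕) = -⅖)
d(U) = -3/U
n(F, Y) = -25*F
n(50, d(I(1)))*2 = -25*50*2 = -1250*2 = -2500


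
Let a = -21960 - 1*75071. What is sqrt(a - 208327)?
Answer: I*sqrt(305358) ≈ 552.59*I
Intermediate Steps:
a = -97031 (a = -21960 - 75071 = -97031)
sqrt(a - 208327) = sqrt(-97031 - 208327) = sqrt(-305358) = I*sqrt(305358)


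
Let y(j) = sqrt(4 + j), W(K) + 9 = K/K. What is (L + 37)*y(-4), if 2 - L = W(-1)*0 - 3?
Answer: 0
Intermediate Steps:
W(K) = -8 (W(K) = -9 + K/K = -9 + 1 = -8)
L = 5 (L = 2 - (-8*0 - 3) = 2 - (0 - 3) = 2 - 1*(-3) = 2 + 3 = 5)
(L + 37)*y(-4) = (5 + 37)*sqrt(4 - 4) = 42*sqrt(0) = 42*0 = 0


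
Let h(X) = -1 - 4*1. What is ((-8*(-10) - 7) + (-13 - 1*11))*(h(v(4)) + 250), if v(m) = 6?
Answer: 12005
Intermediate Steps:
h(X) = -5 (h(X) = -1 - 4 = -5)
((-8*(-10) - 7) + (-13 - 1*11))*(h(v(4)) + 250) = ((-8*(-10) - 7) + (-13 - 1*11))*(-5 + 250) = ((80 - 7) + (-13 - 11))*245 = (73 - 24)*245 = 49*245 = 12005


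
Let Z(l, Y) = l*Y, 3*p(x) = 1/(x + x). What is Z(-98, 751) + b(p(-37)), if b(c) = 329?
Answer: -73269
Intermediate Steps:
p(x) = 1/(6*x) (p(x) = 1/(3*(x + x)) = 1/(3*((2*x))) = (1/(2*x))/3 = 1/(6*x))
Z(l, Y) = Y*l
Z(-98, 751) + b(p(-37)) = 751*(-98) + 329 = -73598 + 329 = -73269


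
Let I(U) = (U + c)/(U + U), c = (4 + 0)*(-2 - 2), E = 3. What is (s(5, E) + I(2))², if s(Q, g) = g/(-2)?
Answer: 25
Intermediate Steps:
c = -16 (c = 4*(-4) = -16)
I(U) = (-16 + U)/(2*U) (I(U) = (U - 16)/(U + U) = (-16 + U)/((2*U)) = (-16 + U)*(1/(2*U)) = (-16 + U)/(2*U))
s(Q, g) = -g/2 (s(Q, g) = g*(-½) = -g/2)
(s(5, E) + I(2))² = (-½*3 + (½)*(-16 + 2)/2)² = (-3/2 + (½)*(½)*(-14))² = (-3/2 - 7/2)² = (-5)² = 25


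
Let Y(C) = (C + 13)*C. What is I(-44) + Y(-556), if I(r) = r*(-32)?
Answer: 303316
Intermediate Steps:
Y(C) = C*(13 + C) (Y(C) = (13 + C)*C = C*(13 + C))
I(r) = -32*r
I(-44) + Y(-556) = -32*(-44) - 556*(13 - 556) = 1408 - 556*(-543) = 1408 + 301908 = 303316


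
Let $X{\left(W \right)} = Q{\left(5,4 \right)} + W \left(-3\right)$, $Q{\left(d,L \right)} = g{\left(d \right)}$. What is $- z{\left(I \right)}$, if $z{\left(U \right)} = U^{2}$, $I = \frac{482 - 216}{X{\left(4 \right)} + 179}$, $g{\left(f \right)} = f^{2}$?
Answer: $- \frac{17689}{9216} \approx -1.9194$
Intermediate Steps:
$Q{\left(d,L \right)} = d^{2}$
$X{\left(W \right)} = 25 - 3 W$ ($X{\left(W \right)} = 5^{2} + W \left(-3\right) = 25 - 3 W$)
$I = \frac{133}{96}$ ($I = \frac{482 - 216}{\left(25 - 12\right) + 179} = \frac{266}{\left(25 - 12\right) + 179} = \frac{266}{13 + 179} = \frac{266}{192} = 266 \cdot \frac{1}{192} = \frac{133}{96} \approx 1.3854$)
$- z{\left(I \right)} = - \left(\frac{133}{96}\right)^{2} = \left(-1\right) \frac{17689}{9216} = - \frac{17689}{9216}$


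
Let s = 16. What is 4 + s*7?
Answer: 116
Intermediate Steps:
4 + s*7 = 4 + 16*7 = 4 + 112 = 116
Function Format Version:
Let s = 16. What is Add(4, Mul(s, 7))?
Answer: 116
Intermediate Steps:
Add(4, Mul(s, 7)) = Add(4, Mul(16, 7)) = Add(4, 112) = 116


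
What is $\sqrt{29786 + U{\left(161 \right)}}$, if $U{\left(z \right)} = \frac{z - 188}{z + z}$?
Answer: $\frac{11 \sqrt{25523330}}{322} \approx 172.59$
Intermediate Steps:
$U{\left(z \right)} = \frac{-188 + z}{2 z}$
$\sqrt{29786 + U{\left(161 \right)}} = \sqrt{29786 + \frac{-188 + 161}{2 \cdot 161}} = \sqrt{29786 + \frac{1}{2} \cdot \frac{1}{161} \left(-27\right)} = \sqrt{29786 - \frac{27}{322}} = \sqrt{\frac{9591065}{322}} = \frac{11 \sqrt{25523330}}{322}$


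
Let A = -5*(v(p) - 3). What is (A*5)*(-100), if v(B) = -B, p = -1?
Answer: -5000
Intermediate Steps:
A = 10 (A = -5*(-1*(-1) - 3) = -5*(1 - 3) = -5*(-2) = 10)
(A*5)*(-100) = (10*5)*(-100) = 50*(-100) = -5000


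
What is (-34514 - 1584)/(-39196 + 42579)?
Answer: -36098/3383 ≈ -10.670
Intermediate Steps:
(-34514 - 1584)/(-39196 + 42579) = -36098/3383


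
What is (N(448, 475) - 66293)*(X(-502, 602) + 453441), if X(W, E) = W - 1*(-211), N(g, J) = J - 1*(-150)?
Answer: -29757454200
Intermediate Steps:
N(g, J) = 150 + J (N(g, J) = J + 150 = 150 + J)
X(W, E) = 211 + W (X(W, E) = W + 211 = 211 + W)
(N(448, 475) - 66293)*(X(-502, 602) + 453441) = ((150 + 475) - 66293)*((211 - 502) + 453441) = (625 - 66293)*(-291 + 453441) = -65668*453150 = -29757454200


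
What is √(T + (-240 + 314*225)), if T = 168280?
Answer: √238690 ≈ 488.56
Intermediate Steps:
√(T + (-240 + 314*225)) = √(168280 + (-240 + 314*225)) = √(168280 + (-240 + 70650)) = √(168280 + 70410) = √238690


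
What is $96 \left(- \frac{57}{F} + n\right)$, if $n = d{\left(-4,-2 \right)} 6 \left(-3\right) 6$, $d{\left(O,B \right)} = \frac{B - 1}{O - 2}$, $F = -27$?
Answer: $- \frac{14944}{3} \approx -4981.3$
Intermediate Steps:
$d{\left(O,B \right)} = \frac{-1 + B}{-2 + O}$
$n = -54$ ($n = \frac{-1 - 2}{-2 - 4} \cdot 6 \left(-3\right) 6 = \frac{1}{-6} \left(-3\right) \left(\left(-18\right) 6\right) = \left(- \frac{1}{6}\right) \left(-3\right) \left(-108\right) = \frac{1}{2} \left(-108\right) = -54$)
$96 \left(- \frac{57}{F} + n\right) = 96 \left(- \frac{57}{-27} - 54\right) = 96 \left(\left(-57\right) \left(- \frac{1}{27}\right) - 54\right) = 96 \left(\frac{19}{9} - 54\right) = 96 \left(- \frac{467}{9}\right) = - \frac{14944}{3}$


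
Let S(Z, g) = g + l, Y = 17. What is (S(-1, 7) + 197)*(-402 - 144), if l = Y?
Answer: -120666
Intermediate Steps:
l = 17
S(Z, g) = 17 + g (S(Z, g) = g + 17 = 17 + g)
(S(-1, 7) + 197)*(-402 - 144) = ((17 + 7) + 197)*(-402 - 144) = (24 + 197)*(-546) = 221*(-546) = -120666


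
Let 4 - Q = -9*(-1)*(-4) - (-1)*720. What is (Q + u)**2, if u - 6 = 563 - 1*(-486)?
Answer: 140625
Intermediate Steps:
u = 1055 (u = 6 + (563 - 1*(-486)) = 6 + (563 + 486) = 6 + 1049 = 1055)
Q = -680 (Q = 4 - (-9*(-1)*(-4) - (-1)*720) = 4 - (9*(-4) - 1*(-720)) = 4 - (-36 + 720) = 4 - 1*684 = 4 - 684 = -680)
(Q + u)**2 = (-680 + 1055)**2 = 375**2 = 140625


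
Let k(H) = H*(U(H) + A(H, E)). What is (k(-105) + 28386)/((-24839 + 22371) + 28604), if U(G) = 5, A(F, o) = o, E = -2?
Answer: 3119/2904 ≈ 1.0740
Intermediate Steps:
k(H) = 3*H (k(H) = H*(5 - 2) = H*3 = 3*H)
(k(-105) + 28386)/((-24839 + 22371) + 28604) = (3*(-105) + 28386)/((-24839 + 22371) + 28604) = (-315 + 28386)/(-2468 + 28604) = 28071/26136 = 28071*(1/26136) = 3119/2904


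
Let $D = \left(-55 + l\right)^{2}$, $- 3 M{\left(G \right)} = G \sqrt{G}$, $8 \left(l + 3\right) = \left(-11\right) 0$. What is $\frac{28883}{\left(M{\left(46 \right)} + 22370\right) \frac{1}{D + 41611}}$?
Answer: $\frac{18680733727875}{321689626} + \frac{12804555975 \sqrt{46}}{321689626} \approx 58341.0$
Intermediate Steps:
$l = -3$ ($l = -3 + \frac{\left(-11\right) 0}{8} = -3 + \frac{1}{8} \cdot 0 = -3 + 0 = -3$)
$M{\left(G \right)} = - \frac{G^{\frac{3}{2}}}{3}$ ($M{\left(G \right)} = - \frac{G \sqrt{G}}{3} = - \frac{G^{\frac{3}{2}}}{3}$)
$D = 3364$ ($D = \left(-55 - 3\right)^{2} = \left(-58\right)^{2} = 3364$)
$\frac{28883}{\left(M{\left(46 \right)} + 22370\right) \frac{1}{D + 41611}} = \frac{28883}{\left(- \frac{46^{\frac{3}{2}}}{3} + 22370\right) \frac{1}{3364 + 41611}} = \frac{28883}{\left(- \frac{46 \sqrt{46}}{3} + 22370\right) \frac{1}{44975}} = \frac{28883}{\left(22370 - \frac{46 \sqrt{46}}{3}\right) \frac{1}{44975}} = \frac{28883}{\frac{4474}{8995} - \frac{46 \sqrt{46}}{134925}}$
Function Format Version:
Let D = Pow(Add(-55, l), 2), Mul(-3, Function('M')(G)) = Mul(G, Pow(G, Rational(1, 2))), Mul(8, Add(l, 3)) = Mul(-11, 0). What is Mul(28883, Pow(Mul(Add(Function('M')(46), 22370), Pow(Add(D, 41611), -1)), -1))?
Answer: Add(Rational(18680733727875, 321689626), Mul(Rational(12804555975, 321689626), Pow(46, Rational(1, 2)))) ≈ 58341.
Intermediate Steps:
l = -3 (l = Add(-3, Mul(Rational(1, 8), Mul(-11, 0))) = Add(-3, Mul(Rational(1, 8), 0)) = Add(-3, 0) = -3)
Function('M')(G) = Mul(Rational(-1, 3), Pow(G, Rational(3, 2))) (Function('M')(G) = Mul(Rational(-1, 3), Mul(G, Pow(G, Rational(1, 2)))) = Mul(Rational(-1, 3), Pow(G, Rational(3, 2))))
D = 3364 (D = Pow(Add(-55, -3), 2) = Pow(-58, 2) = 3364)
Mul(28883, Pow(Mul(Add(Function('M')(46), 22370), Pow(Add(D, 41611), -1)), -1)) = Mul(28883, Pow(Mul(Add(Mul(Rational(-1, 3), Pow(46, Rational(3, 2))), 22370), Pow(Add(3364, 41611), -1)), -1)) = Mul(28883, Pow(Mul(Add(Mul(Rational(-1, 3), Mul(46, Pow(46, Rational(1, 2)))), 22370), Pow(44975, -1)), -1)) = Mul(28883, Pow(Mul(Add(Mul(Rational(-46, 3), Pow(46, Rational(1, 2))), 22370), Rational(1, 44975)), -1)) = Mul(28883, Pow(Mul(Add(22370, Mul(Rational(-46, 3), Pow(46, Rational(1, 2)))), Rational(1, 44975)), -1)) = Mul(28883, Pow(Add(Rational(4474, 8995), Mul(Rational(-46, 134925), Pow(46, Rational(1, 2)))), -1))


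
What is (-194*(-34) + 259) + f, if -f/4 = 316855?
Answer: -1260565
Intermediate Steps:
f = -1267420 (f = -4*316855 = -1267420)
(-194*(-34) + 259) + f = (-194*(-34) + 259) - 1267420 = (6596 + 259) - 1267420 = 6855 - 1267420 = -1260565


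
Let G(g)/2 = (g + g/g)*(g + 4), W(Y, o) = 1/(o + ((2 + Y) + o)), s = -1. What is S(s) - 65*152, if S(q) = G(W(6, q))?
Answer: -177665/18 ≈ -9870.3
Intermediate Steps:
W(Y, o) = 1/(2 + Y + 2*o) (W(Y, o) = 1/(o + (2 + Y + o)) = 1/(2 + Y + 2*o))
G(g) = 2*(1 + g)*(4 + g) (G(g) = 2*((g + g/g)*(g + 4)) = 2*((g + 1)*(4 + g)) = 2*((1 + g)*(4 + g)) = 2*(1 + g)*(4 + g))
S(q) = 8 + 2/(8 + 2*q)**2 + 10/(8 + 2*q) (S(q) = 8 + 2*(1/(2 + 6 + 2*q))**2 + 10/(2 + 6 + 2*q) = 8 + 2*(1/(8 + 2*q))**2 + 10/(8 + 2*q) = 8 + 2/(8 + 2*q)**2 + 10/(8 + 2*q))
S(s) - 65*152 = (297 + 16*(-1)**2 + 138*(-1))/(2*(16 + (-1)**2 + 8*(-1))) - 65*152 = (297 + 16*1 - 138)/(2*(16 + 1 - 8)) - 9880 = (1/2)*(297 + 16 - 138)/9 - 9880 = (1/2)*(1/9)*175 - 9880 = 175/18 - 9880 = -177665/18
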